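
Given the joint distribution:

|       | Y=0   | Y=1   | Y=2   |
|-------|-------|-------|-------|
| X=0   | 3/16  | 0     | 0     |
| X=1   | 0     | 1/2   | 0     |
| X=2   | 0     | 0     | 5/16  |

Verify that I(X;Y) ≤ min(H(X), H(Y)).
Marginal P(X) (row sums):
  P(X=0) = 3/16 + 0 + 0 = 3/16
  P(X=1) = 0 + 1/2 + 0 = 1/2
  P(X=2) = 0 + 0 + 5/16 = 5/16
Marginal P(Y) (column sums):
  P(Y=0) = 3/16 + 0 + 0 = 3/16
  P(Y=1) = 0 + 1/2 + 0 = 1/2
  P(Y=2) = 0 + 0 + 5/16 = 5/16

H(X) = -[(3/16)·log₂(3/16) + (1/2)·log₂(1/2) + (5/16)·log₂(5/16)]
  = 0.4528 + 0.5000 + 0.5244
  = 1.4772 bits
H(Y) = -[(3/16)·log₂(3/16) + (1/2)·log₂(1/2) + (5/16)·log₂(5/16)]
  = 0.4528 + 0.5000 + 0.5244
  = 1.4772 bits
H(X,Y) = -[(3/16)·log₂(3/16) + (1/2)·log₂(1/2) + (5/16)·log₂(5/16)]
  = 0.4528 + 0.5000 + 0.5244
  = 1.4772 bits

I(X;Y) = H(X) + H(Y) - H(X,Y)
  = 1.4772 + 1.4772 - 1.4772
  = 1.4772 bits

min(H(X), H(Y)) = min(1.4772, 1.4772) = 1.4772 bits
Since 1.4772 ≤ 1.4772, the bound is satisfied ✓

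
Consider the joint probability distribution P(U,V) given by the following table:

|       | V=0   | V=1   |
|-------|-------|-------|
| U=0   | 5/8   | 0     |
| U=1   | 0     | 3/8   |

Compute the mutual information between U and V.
Marginal P(U) (row sums):
  P(U=0) = 5/8 + 0 = 5/8
  P(U=1) = 0 + 3/8 = 3/8
Marginal P(V) (column sums):
  P(V=0) = 5/8 + 0 = 5/8
  P(V=1) = 0 + 3/8 = 3/8

H(U) = -[(5/8)·log₂(5/8) + (3/8)·log₂(3/8)]
  = 0.4238 + 0.5306
  = 0.9544 bits
H(V) = -[(5/8)·log₂(5/8) + (3/8)·log₂(3/8)]
  = 0.4238 + 0.5306
  = 0.9544 bits
H(U,V) = -[(5/8)·log₂(5/8) + (3/8)·log₂(3/8)]
  = 0.4238 + 0.5306
  = 0.9544 bits

I(U;V) = H(U) + H(V) - H(U,V)
  = 0.9544 + 0.9544 - 0.9544
  = 0.9544 bits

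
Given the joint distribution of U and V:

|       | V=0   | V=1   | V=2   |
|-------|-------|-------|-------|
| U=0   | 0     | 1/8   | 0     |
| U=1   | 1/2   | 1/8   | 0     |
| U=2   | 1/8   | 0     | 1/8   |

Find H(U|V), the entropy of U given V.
Marginal P(V) (column sums):
  P(V=0) = 0 + 1/2 + 1/8 = 5/8
  P(V=1) = 1/8 + 1/8 + 0 = 1/4
  P(V=2) = 0 + 0 + 1/8 = 1/8

H(U|V) = -Σ P(U,V)·log₂ P(U|V), where P(U|V) = P(U,V) / P(V)
  (cells with P(U,V) = 0 contribute 0)
  (U=0,V=1): P(U|V) = (1/8)/(1/4) = 1/2;  -(1/8)·log₂(1/2) = 0.1250
  (U=1,V=0): P(U|V) = (1/2)/(5/8) = 4/5;  -(1/2)·log₂(4/5) = 0.1610
  (U=1,V=1): P(U|V) = (1/8)/(1/4) = 1/2;  -(1/8)·log₂(1/2) = 0.1250
  (U=2,V=0): P(U|V) = (1/8)/(5/8) = 1/5;  -(1/8)·log₂(1/5) = 0.2902
  (U=2,V=2): P(U|V) = (1/8)/(1/8) = 1;  -(1/8)·log₂(1) = 0.0000
H(U|V) = 0.1250 + 0.1610 + 0.1250 + 0.2902 + 0.0000
  = 0.7012 bits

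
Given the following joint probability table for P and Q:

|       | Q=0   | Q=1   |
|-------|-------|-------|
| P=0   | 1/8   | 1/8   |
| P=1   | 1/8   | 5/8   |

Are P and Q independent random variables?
Marginal P(P) (row sums):
  P(P=0) = 1/8 + 1/8 = 1/4
  P(P=1) = 1/8 + 5/8 = 3/4
Marginal P(Q) (column sums):
  P(Q=0) = 1/8 + 1/8 = 1/4
  P(Q=1) = 1/8 + 5/8 = 3/4

P and Q are independent iff P(P=i,Q=j) = P(P=i)·P(Q=j) for every cell.
  P(P=0)·P(Q=0) = 1/4 × 1/4 = 1/16, but P(P=0,Q=0) = 1/8 ✗

No, P and Q are not independent. Quantitatively, I(P;Q) > 0:

H(P) = -[(1/4)·log₂(1/4) + (3/4)·log₂(3/4)]
  = 0.5000 + 0.3113
  = 0.8113 bits
H(Q) = -[(1/4)·log₂(1/4) + (3/4)·log₂(3/4)]
  = 0.5000 + 0.3113
  = 0.8113 bits
H(P,Q) = -[(1/8)·log₂(1/8) + (1/8)·log₂(1/8) + (1/8)·log₂(1/8) + (5/8)·log₂(5/8)]
  = 0.3750 + 0.3750 + 0.3750 + 0.4238
  = 1.5488 bits
I(P;Q) = H(P) + H(Q) - H(P,Q) = 0.8113 + 0.8113 - 1.5488 = 0.0738 bits > 0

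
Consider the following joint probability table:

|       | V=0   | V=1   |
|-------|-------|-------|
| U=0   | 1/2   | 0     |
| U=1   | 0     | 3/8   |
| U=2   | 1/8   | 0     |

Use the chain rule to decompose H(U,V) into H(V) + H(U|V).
By the chain rule: H(U,V) = H(V) + H(U|V)

Marginal P(V) (column sums):
  P(V=0) = 1/2 + 0 + 1/8 = 5/8
  P(V=1) = 0 + 3/8 + 0 = 3/8
H(V) = -[(5/8)·log₂(5/8) + (3/8)·log₂(3/8)]
  = 0.4238 + 0.5306
  = 0.9544 bits
H(U|V) = -Σ P(U,V)·log₂ P(U|V), where P(U|V) = P(U,V) / P(V)
  (cells with P(U,V) = 0 contribute 0)
  (U=0,V=0): P(U|V) = (1/2)/(5/8) = 4/5;  -(1/2)·log₂(4/5) = 0.1610
  (U=1,V=1): P(U|V) = (3/8)/(3/8) = 1;  -(3/8)·log₂(1) = 0.0000
  (U=2,V=0): P(U|V) = (1/8)/(5/8) = 1/5;  -(1/8)·log₂(1/5) = 0.2902
H(U|V) = 0.1610 + 0.0000 + 0.2902
  = 0.4512 bits

H(U,V) = H(V) + H(U|V) = 0.9544 + 0.4512 = 1.4056 bits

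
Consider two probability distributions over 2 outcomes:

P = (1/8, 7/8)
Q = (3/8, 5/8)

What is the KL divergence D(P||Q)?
D(P||Q) = Σ P(i) log₂(P(i)/Q(i))
  i=0: (1/8) × log₂((1/8)/(3/8)) = (1/8) × log₂(1/3) = -0.1981
  i=1: (7/8) × log₂((7/8)/(5/8)) = (7/8) × log₂(7/5) = 0.4247
D(P||Q) = -0.1981 + 0.4247
  = 0.2266 bits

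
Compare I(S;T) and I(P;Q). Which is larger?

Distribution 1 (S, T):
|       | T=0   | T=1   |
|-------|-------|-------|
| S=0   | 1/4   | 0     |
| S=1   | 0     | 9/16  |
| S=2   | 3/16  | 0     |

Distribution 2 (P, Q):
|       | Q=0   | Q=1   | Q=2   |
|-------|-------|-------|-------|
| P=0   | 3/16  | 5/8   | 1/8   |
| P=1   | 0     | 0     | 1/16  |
Distribution 1 (S, T):
Marginal P(S) (row sums):
  P(S=0) = 1/4 + 0 = 1/4
  P(S=1) = 0 + 9/16 = 9/16
  P(S=2) = 3/16 + 0 = 3/16
Marginal P(T) (column sums):
  P(T=0) = 1/4 + 0 + 3/16 = 7/16
  P(T=1) = 0 + 9/16 + 0 = 9/16

H(S) = -[(1/4)·log₂(1/4) + (9/16)·log₂(9/16) + (3/16)·log₂(3/16)]
  = 0.5000 + 0.4669 + 0.4528
  = 1.4197 bits
H(T) = -[(7/16)·log₂(7/16) + (9/16)·log₂(9/16)]
  = 0.5218 + 0.4669
  = 0.9887 bits
H(S,T) = -[(1/4)·log₂(1/4) + (9/16)·log₂(9/16) + (3/16)·log₂(3/16)]
  = 0.5000 + 0.4669 + 0.4528
  = 1.4197 bits

I(S;T) = H(S) + H(T) - H(S,T)
  = 1.4197 + 0.9887 - 1.4197
  = 0.9887 bits

Distribution 2 (P, Q):
Marginal P(P) (row sums):
  P(P=0) = 3/16 + 5/8 + 1/8 = 15/16
  P(P=1) = 0 + 0 + 1/16 = 1/16
Marginal P(Q) (column sums):
  P(Q=0) = 3/16 + 0 = 3/16
  P(Q=1) = 5/8 + 0 = 5/8
  P(Q=2) = 1/8 + 1/16 = 3/16

H(P) = -[(15/16)·log₂(15/16) + (1/16)·log₂(1/16)]
  = 0.0873 + 0.2500
  = 0.3373 bits
H(Q) = -[(3/16)·log₂(3/16) + (5/8)·log₂(5/8) + (3/16)·log₂(3/16)]
  = 0.4528 + 0.4238 + 0.4528
  = 1.3294 bits
H(P,Q) = -[(3/16)·log₂(3/16) + (5/8)·log₂(5/8) + (1/8)·log₂(1/8) + (1/16)·log₂(1/16)]
  = 0.4528 + 0.4238 + 0.3750 + 0.2500
  = 1.5016 bits

I(P;Q) = H(P) + H(Q) - H(P,Q)
  = 0.3373 + 1.3294 - 1.5016
  = 0.1651 bits

I(S;T) = 0.9887 bits > I(P;Q) = 0.1651 bits, so (S, T) has the higher mutual information (stronger dependence).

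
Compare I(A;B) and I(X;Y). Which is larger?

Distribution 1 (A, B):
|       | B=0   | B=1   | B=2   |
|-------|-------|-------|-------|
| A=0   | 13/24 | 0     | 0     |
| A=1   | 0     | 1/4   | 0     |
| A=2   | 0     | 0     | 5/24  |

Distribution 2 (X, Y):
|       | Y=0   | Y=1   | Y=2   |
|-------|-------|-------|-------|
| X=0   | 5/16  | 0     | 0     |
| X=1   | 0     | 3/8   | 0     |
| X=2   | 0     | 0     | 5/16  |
Distribution 1 (A, B):
Marginal P(A) (row sums):
  P(A=0) = 13/24 + 0 + 0 = 13/24
  P(A=1) = 0 + 1/4 + 0 = 1/4
  P(A=2) = 0 + 0 + 5/24 = 5/24
Marginal P(B) (column sums):
  P(B=0) = 13/24 + 0 + 0 = 13/24
  P(B=1) = 0 + 1/4 + 0 = 1/4
  P(B=2) = 0 + 0 + 5/24 = 5/24

H(A) = -[(13/24)·log₂(13/24) + (1/4)·log₂(1/4) + (5/24)·log₂(5/24)]
  = 0.4791 + 0.5000 + 0.4715
  = 1.4506 bits
H(B) = -[(13/24)·log₂(13/24) + (1/4)·log₂(1/4) + (5/24)·log₂(5/24)]
  = 0.4791 + 0.5000 + 0.4715
  = 1.4506 bits
H(A,B) = -[(13/24)·log₂(13/24) + (1/4)·log₂(1/4) + (5/24)·log₂(5/24)]
  = 0.4791 + 0.5000 + 0.4715
  = 1.4506 bits

I(A;B) = H(A) + H(B) - H(A,B)
  = 1.4506 + 1.4506 - 1.4506
  = 1.4506 bits

Distribution 2 (X, Y):
Marginal P(X) (row sums):
  P(X=0) = 5/16 + 0 + 0 = 5/16
  P(X=1) = 0 + 3/8 + 0 = 3/8
  P(X=2) = 0 + 0 + 5/16 = 5/16
Marginal P(Y) (column sums):
  P(Y=0) = 5/16 + 0 + 0 = 5/16
  P(Y=1) = 0 + 3/8 + 0 = 3/8
  P(Y=2) = 0 + 0 + 5/16 = 5/16

H(X) = -[(5/16)·log₂(5/16) + (3/8)·log₂(3/8) + (5/16)·log₂(5/16)]
  = 0.5244 + 0.5306 + 0.5244
  = 1.5794 bits
H(Y) = -[(5/16)·log₂(5/16) + (3/8)·log₂(3/8) + (5/16)·log₂(5/16)]
  = 0.5244 + 0.5306 + 0.5244
  = 1.5794 bits
H(X,Y) = -[(5/16)·log₂(5/16) + (3/8)·log₂(3/8) + (5/16)·log₂(5/16)]
  = 0.5244 + 0.5306 + 0.5244
  = 1.5794 bits

I(X;Y) = H(X) + H(Y) - H(X,Y)
  = 1.5794 + 1.5794 - 1.5794
  = 1.5794 bits

I(X;Y) = 1.5794 bits > I(A;B) = 1.4506 bits, so (X, Y) has the higher mutual information (stronger dependence).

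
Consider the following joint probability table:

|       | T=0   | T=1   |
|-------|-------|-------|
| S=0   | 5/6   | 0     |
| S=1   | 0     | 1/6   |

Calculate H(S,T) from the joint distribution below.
H(S,T) = -Σ P(S,T) log₂ P(S,T), summed over the non-zero cells:
H(S,T) = -[(5/6)·log₂(5/6) + (1/6)·log₂(1/6)]
  = 0.2192 + 0.4308
  = 0.6500 bits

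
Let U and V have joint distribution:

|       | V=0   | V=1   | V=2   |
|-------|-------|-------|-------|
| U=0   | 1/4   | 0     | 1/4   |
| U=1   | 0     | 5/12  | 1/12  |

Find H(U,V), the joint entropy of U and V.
H(U,V) = -Σ P(U,V) log₂ P(U,V), summed over the non-zero cells:
H(U,V) = -[(1/4)·log₂(1/4) + (1/4)·log₂(1/4) + (5/12)·log₂(5/12) + (1/12)·log₂(1/12)]
  = 0.5000 + 0.5000 + 0.5263 + 0.2987
  = 1.8250 bits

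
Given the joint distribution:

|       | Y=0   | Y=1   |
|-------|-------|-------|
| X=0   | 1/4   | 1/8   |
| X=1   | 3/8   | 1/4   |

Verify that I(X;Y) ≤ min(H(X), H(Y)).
Marginal P(X) (row sums):
  P(X=0) = 1/4 + 1/8 = 3/8
  P(X=1) = 3/8 + 1/4 = 5/8
Marginal P(Y) (column sums):
  P(Y=0) = 1/4 + 3/8 = 5/8
  P(Y=1) = 1/8 + 1/4 = 3/8

H(X) = -[(3/8)·log₂(3/8) + (5/8)·log₂(5/8)]
  = 0.5306 + 0.4238
  = 0.9544 bits
H(Y) = -[(5/8)·log₂(5/8) + (3/8)·log₂(3/8)]
  = 0.4238 + 0.5306
  = 0.9544 bits
H(X,Y) = -[(1/4)·log₂(1/4) + (1/8)·log₂(1/8) + (3/8)·log₂(3/8) + (1/4)·log₂(1/4)]
  = 0.5000 + 0.3750 + 0.5306 + 0.5000
  = 1.9056 bits

I(X;Y) = H(X) + H(Y) - H(X,Y)
  = 0.9544 + 0.9544 - 1.9056
  = 0.0032 bits

min(H(X), H(Y)) = min(0.9544, 0.9544) = 0.9544 bits
Since 0.0032 ≤ 0.9544, the bound is satisfied ✓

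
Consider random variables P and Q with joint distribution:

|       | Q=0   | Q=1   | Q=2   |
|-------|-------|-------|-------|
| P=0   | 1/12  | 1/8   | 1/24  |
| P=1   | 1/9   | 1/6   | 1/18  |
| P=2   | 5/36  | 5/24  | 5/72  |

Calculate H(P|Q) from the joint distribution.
Marginal P(Q) (column sums):
  P(Q=0) = 1/12 + 1/9 + 5/36 = 1/3
  P(Q=1) = 1/8 + 1/6 + 5/24 = 1/2
  P(Q=2) = 1/24 + 1/18 + 5/72 = 1/6

H(P|Q) = -Σ P(P,Q)·log₂ P(P|Q), where P(P|Q) = P(P,Q) / P(Q)
  (P=0,Q=0): P(P|Q) = (1/12)/(1/3) = 1/4;  -(1/12)·log₂(1/4) = 0.1667
  (P=0,Q=1): P(P|Q) = (1/8)/(1/2) = 1/4;  -(1/8)·log₂(1/4) = 0.2500
  (P=0,Q=2): P(P|Q) = (1/24)/(1/6) = 1/4;  -(1/24)·log₂(1/4) = 0.0833
  (P=1,Q=0): P(P|Q) = (1/9)/(1/3) = 1/3;  -(1/9)·log₂(1/3) = 0.1761
  (P=1,Q=1): P(P|Q) = (1/6)/(1/2) = 1/3;  -(1/6)·log₂(1/3) = 0.2642
  (P=1,Q=2): P(P|Q) = (1/18)/(1/6) = 1/3;  -(1/18)·log₂(1/3) = 0.0881
  (P=2,Q=0): P(P|Q) = (5/36)/(1/3) = 5/12;  -(5/36)·log₂(5/12) = 0.1754
  (P=2,Q=1): P(P|Q) = (5/24)/(1/2) = 5/12;  -(5/24)·log₂(5/12) = 0.2631
  (P=2,Q=2): P(P|Q) = (5/72)/(1/6) = 5/12;  -(5/72)·log₂(5/12) = 0.0877
H(P|Q) = 0.1667 + 0.2500 + 0.0833 + 0.1761 + 0.2642 + 0.0881 + 0.1754 + 0.2631 + 0.0877
  = 1.5546 bits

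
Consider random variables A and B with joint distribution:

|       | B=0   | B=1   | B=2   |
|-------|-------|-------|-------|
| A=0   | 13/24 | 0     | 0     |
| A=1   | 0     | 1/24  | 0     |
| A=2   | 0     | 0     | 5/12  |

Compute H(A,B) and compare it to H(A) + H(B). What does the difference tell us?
Marginal P(A) (row sums):
  P(A=0) = 13/24 + 0 + 0 = 13/24
  P(A=1) = 0 + 1/24 + 0 = 1/24
  P(A=2) = 0 + 0 + 5/12 = 5/12
Marginal P(B) (column sums):
  P(B=0) = 13/24 + 0 + 0 = 13/24
  P(B=1) = 0 + 1/24 + 0 = 1/24
  P(B=2) = 0 + 0 + 5/12 = 5/12

H(A,B) = -[(13/24)·log₂(13/24) + (1/24)·log₂(1/24) + (5/12)·log₂(5/12)]
  = 0.4791 + 0.1910 + 0.5263
  = 1.1964 bits
H(A) = -[(13/24)·log₂(13/24) + (1/24)·log₂(1/24) + (5/12)·log₂(5/12)]
  = 0.4791 + 0.1910 + 0.5263
  = 1.1964 bits
H(B) = -[(13/24)·log₂(13/24) + (1/24)·log₂(1/24) + (5/12)·log₂(5/12)]
  = 0.4791 + 0.1910 + 0.5263
  = 1.1964 bits

H(A) + H(B) = 1.1964 + 1.1964 = 2.3928 bits
Difference: H(A) + H(B) - H(A,B) = 2.3928 - 1.1964 = 1.1964 bits = I(A;B)

The difference is the mutual information; it is positive here, so A and B are dependent (knowing one reduces uncertainty about the other by 1.1964 bits).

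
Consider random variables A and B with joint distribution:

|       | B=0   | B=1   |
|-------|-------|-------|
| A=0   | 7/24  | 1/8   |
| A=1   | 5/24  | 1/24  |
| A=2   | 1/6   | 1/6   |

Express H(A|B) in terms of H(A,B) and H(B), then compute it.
H(A|B) = H(A,B) - H(B)

Marginal P(B) (column sums):
  P(B=0) = 7/24 + 5/24 + 1/6 = 2/3
  P(B=1) = 1/8 + 1/24 + 1/6 = 1/3

H(A,B) = -[(7/24)·log₂(7/24) + (1/8)·log₂(1/8) + (5/24)·log₂(5/24) + (1/24)·log₂(1/24) + (1/6)·log₂(1/6) + (1/6)·log₂(1/6)]
  = 0.5185 + 0.3750 + 0.4715 + 0.1910 + 0.4308 + 0.4308
  = 2.4176 bits
H(B) = -[(2/3)·log₂(2/3) + (1/3)·log₂(1/3)]
  = 0.3900 + 0.5283
  = 0.9183 bits

H(A|B) = 2.4176 - 0.9183 = 1.4993 bits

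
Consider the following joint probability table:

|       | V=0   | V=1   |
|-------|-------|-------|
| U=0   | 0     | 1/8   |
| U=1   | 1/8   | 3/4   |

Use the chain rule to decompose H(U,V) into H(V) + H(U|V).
By the chain rule: H(U,V) = H(V) + H(U|V)

Marginal P(V) (column sums):
  P(V=0) = 0 + 1/8 = 1/8
  P(V=1) = 1/8 + 3/4 = 7/8
H(V) = -[(1/8)·log₂(1/8) + (7/8)·log₂(7/8)]
  = 0.3750 + 0.1686
  = 0.5436 bits
H(U|V) = -Σ P(U,V)·log₂ P(U|V), where P(U|V) = P(U,V) / P(V)
  (cells with P(U,V) = 0 contribute 0)
  (U=0,V=1): P(U|V) = (1/8)/(7/8) = 1/7;  -(1/8)·log₂(1/7) = 0.3509
  (U=1,V=0): P(U|V) = (1/8)/(1/8) = 1;  -(1/8)·log₂(1) = 0.0000
  (U=1,V=1): P(U|V) = (3/4)/(7/8) = 6/7;  -(3/4)·log₂(6/7) = 0.1668
H(U|V) = 0.3509 + 0.0000 + 0.1668
  = 0.5177 bits

H(U,V) = H(V) + H(U|V) = 0.5436 + 0.5177 = 1.0613 bits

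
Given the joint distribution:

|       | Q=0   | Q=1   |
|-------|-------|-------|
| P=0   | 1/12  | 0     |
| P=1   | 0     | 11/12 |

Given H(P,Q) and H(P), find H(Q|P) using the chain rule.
From the chain rule: H(P,Q) = H(P) + H(Q|P)
Therefore: H(Q|P) = H(P,Q) - H(P)

H(P,Q) = -[(1/12)·log₂(1/12) + (11/12)·log₂(11/12)]
  = 0.2987 + 0.1151
  = 0.4138 bits
Marginal P(P) (row sums):
  P(P=0) = 1/12 + 0 = 1/12
  P(P=1) = 0 + 11/12 = 11/12
H(P) = -[(1/12)·log₂(1/12) + (11/12)·log₂(11/12)]
  = 0.2987 + 0.1151
  = 0.4138 bits

H(Q|P) = 0.4138 - 0.4138 = 0.0000 bits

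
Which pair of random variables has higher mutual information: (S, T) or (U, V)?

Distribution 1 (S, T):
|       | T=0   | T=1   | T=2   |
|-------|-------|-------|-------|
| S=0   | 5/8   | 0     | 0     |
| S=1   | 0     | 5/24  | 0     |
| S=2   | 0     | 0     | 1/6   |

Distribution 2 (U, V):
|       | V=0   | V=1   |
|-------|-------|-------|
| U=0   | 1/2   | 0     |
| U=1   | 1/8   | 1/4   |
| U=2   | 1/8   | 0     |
Distribution 1 (S, T):
Marginal P(S) (row sums):
  P(S=0) = 5/8 + 0 + 0 = 5/8
  P(S=1) = 0 + 5/24 + 0 = 5/24
  P(S=2) = 0 + 0 + 1/6 = 1/6
Marginal P(T) (column sums):
  P(T=0) = 5/8 + 0 + 0 = 5/8
  P(T=1) = 0 + 5/24 + 0 = 5/24
  P(T=2) = 0 + 0 + 1/6 = 1/6

H(S) = -[(5/8)·log₂(5/8) + (5/24)·log₂(5/24) + (1/6)·log₂(1/6)]
  = 0.4238 + 0.4715 + 0.4308
  = 1.3261 bits
H(T) = -[(5/8)·log₂(5/8) + (5/24)·log₂(5/24) + (1/6)·log₂(1/6)]
  = 0.4238 + 0.4715 + 0.4308
  = 1.3261 bits
H(S,T) = -[(5/8)·log₂(5/8) + (5/24)·log₂(5/24) + (1/6)·log₂(1/6)]
  = 0.4238 + 0.4715 + 0.4308
  = 1.3261 bits

I(S;T) = H(S) + H(T) - H(S,T)
  = 1.3261 + 1.3261 - 1.3261
  = 1.3261 bits

Distribution 2 (U, V):
Marginal P(U) (row sums):
  P(U=0) = 1/2 + 0 = 1/2
  P(U=1) = 1/8 + 1/4 = 3/8
  P(U=2) = 1/8 + 0 = 1/8
Marginal P(V) (column sums):
  P(V=0) = 1/2 + 1/8 + 1/8 = 3/4
  P(V=1) = 0 + 1/4 + 0 = 1/4

H(U) = -[(1/2)·log₂(1/2) + (3/8)·log₂(3/8) + (1/8)·log₂(1/8)]
  = 0.5000 + 0.5306 + 0.3750
  = 1.4056 bits
H(V) = -[(3/4)·log₂(3/4) + (1/4)·log₂(1/4)]
  = 0.3113 + 0.5000
  = 0.8113 bits
H(U,V) = -[(1/2)·log₂(1/2) + (1/8)·log₂(1/8) + (1/4)·log₂(1/4) + (1/8)·log₂(1/8)]
  = 0.5000 + 0.3750 + 0.5000 + 0.3750
  = 1.7500 bits

I(U;V) = H(U) + H(V) - H(U,V)
  = 1.4056 + 0.8113 - 1.7500
  = 0.4669 bits

I(S;T) = 1.3261 bits > I(U;V) = 0.4669 bits, so (S, T) has the higher mutual information (stronger dependence).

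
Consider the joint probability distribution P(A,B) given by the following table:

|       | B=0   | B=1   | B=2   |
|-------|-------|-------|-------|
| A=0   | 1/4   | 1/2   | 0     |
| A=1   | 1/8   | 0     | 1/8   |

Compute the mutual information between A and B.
Marginal P(A) (row sums):
  P(A=0) = 1/4 + 1/2 + 0 = 3/4
  P(A=1) = 1/8 + 0 + 1/8 = 1/4
Marginal P(B) (column sums):
  P(B=0) = 1/4 + 1/8 = 3/8
  P(B=1) = 1/2 + 0 = 1/2
  P(B=2) = 0 + 1/8 = 1/8

H(A) = -[(3/4)·log₂(3/4) + (1/4)·log₂(1/4)]
  = 0.3113 + 0.5000
  = 0.8113 bits
H(B) = -[(3/8)·log₂(3/8) + (1/2)·log₂(1/2) + (1/8)·log₂(1/8)]
  = 0.5306 + 0.5000 + 0.3750
  = 1.4056 bits
H(A,B) = -[(1/4)·log₂(1/4) + (1/2)·log₂(1/2) + (1/8)·log₂(1/8) + (1/8)·log₂(1/8)]
  = 0.5000 + 0.5000 + 0.3750 + 0.3750
  = 1.7500 bits

I(A;B) = H(A) + H(B) - H(A,B)
  = 0.8113 + 1.4056 - 1.7500
  = 0.4669 bits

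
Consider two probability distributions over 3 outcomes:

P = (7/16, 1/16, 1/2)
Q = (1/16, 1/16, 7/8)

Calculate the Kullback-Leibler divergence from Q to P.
D(P||Q) = Σ P(i) log₂(P(i)/Q(i))
  i=0: (7/16) × log₂((7/16)/(1/16)) = (7/16) × log₂(7) = 1.2282
  i=1: (1/16) × log₂((1/16)/(1/16)) = (1/16) × log₂(1) = 0.0000
  i=2: (1/2) × log₂((1/2)/(7/8)) = (1/2) × log₂(4/7) = -0.4037
D(P||Q) = 1.2282 + 0.0000 - 0.4037
  = 0.8245 bits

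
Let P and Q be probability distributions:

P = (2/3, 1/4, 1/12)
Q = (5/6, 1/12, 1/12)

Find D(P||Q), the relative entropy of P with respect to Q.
D(P||Q) = Σ P(i) log₂(P(i)/Q(i))
  i=0: (2/3) × log₂((2/3)/(5/6)) = (2/3) × log₂(4/5) = -0.2146
  i=1: (1/4) × log₂((1/4)/(1/12)) = (1/4) × log₂(3) = 0.3962
  i=2: (1/12) × log₂((1/12)/(1/12)) = (1/12) × log₂(1) = 0.0000
D(P||Q) = -0.2146 + 0.3962 + 0.0000
  = 0.1816 bits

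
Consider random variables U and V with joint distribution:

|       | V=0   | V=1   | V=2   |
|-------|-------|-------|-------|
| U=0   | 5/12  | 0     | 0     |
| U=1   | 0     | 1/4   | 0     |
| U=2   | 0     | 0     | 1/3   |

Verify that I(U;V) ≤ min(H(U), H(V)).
Marginal P(U) (row sums):
  P(U=0) = 5/12 + 0 + 0 = 5/12
  P(U=1) = 0 + 1/4 + 0 = 1/4
  P(U=2) = 0 + 0 + 1/3 = 1/3
Marginal P(V) (column sums):
  P(V=0) = 5/12 + 0 + 0 = 5/12
  P(V=1) = 0 + 1/4 + 0 = 1/4
  P(V=2) = 0 + 0 + 1/3 = 1/3

H(U) = -[(5/12)·log₂(5/12) + (1/4)·log₂(1/4) + (1/3)·log₂(1/3)]
  = 0.5263 + 0.5000 + 0.5283
  = 1.5546 bits
H(V) = -[(5/12)·log₂(5/12) + (1/4)·log₂(1/4) + (1/3)·log₂(1/3)]
  = 0.5263 + 0.5000 + 0.5283
  = 1.5546 bits
H(U,V) = -[(5/12)·log₂(5/12) + (1/4)·log₂(1/4) + (1/3)·log₂(1/3)]
  = 0.5263 + 0.5000 + 0.5283
  = 1.5546 bits

I(U;V) = H(U) + H(V) - H(U,V)
  = 1.5546 + 1.5546 - 1.5546
  = 1.5546 bits

min(H(U), H(V)) = min(1.5546, 1.5546) = 1.5546 bits
Since 1.5546 ≤ 1.5546, the bound is satisfied ✓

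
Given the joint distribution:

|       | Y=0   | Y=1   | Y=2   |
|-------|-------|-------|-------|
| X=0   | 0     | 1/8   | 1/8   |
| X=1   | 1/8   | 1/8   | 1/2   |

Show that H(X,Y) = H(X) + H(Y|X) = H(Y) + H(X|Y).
Marginal P(X) (row sums):
  P(X=0) = 0 + 1/8 + 1/8 = 1/4
  P(X=1) = 1/8 + 1/8 + 1/2 = 3/4
Marginal P(Y) (column sums):
  P(Y=0) = 0 + 1/8 = 1/8
  P(Y=1) = 1/8 + 1/8 = 1/4
  P(Y=2) = 1/8 + 1/2 = 5/8

Decomposition 1: H(X) + H(Y|X)
H(X) = -[(1/4)·log₂(1/4) + (3/4)·log₂(3/4)]
  = 0.5000 + 0.3113
  = 0.8113 bits
H(Y|X) = -Σ P(X,Y)·log₂ P(Y|X), where P(Y|X) = P(X,Y) / P(X)
  (cells with P(X,Y) = 0 contribute 0)
  (X=0,Y=1): P(Y|X) = (1/8)/(1/4) = 1/2;  -(1/8)·log₂(1/2) = 0.1250
  (X=0,Y=2): P(Y|X) = (1/8)/(1/4) = 1/2;  -(1/8)·log₂(1/2) = 0.1250
  (X=1,Y=0): P(Y|X) = (1/8)/(3/4) = 1/6;  -(1/8)·log₂(1/6) = 0.3231
  (X=1,Y=1): P(Y|X) = (1/8)/(3/4) = 1/6;  -(1/8)·log₂(1/6) = 0.3231
  (X=1,Y=2): P(Y|X) = (1/2)/(3/4) = 2/3;  -(1/2)·log₂(2/3) = 0.2925
H(Y|X) = 0.1250 + 0.1250 + 0.3231 + 0.3231 + 0.2925
  = 1.1887 bits
H(X) + H(Y|X) = 0.8113 + 1.1887 = 2.0000 bits

Decomposition 2: H(Y) + H(X|Y)
H(Y) = -[(1/8)·log₂(1/8) + (1/4)·log₂(1/4) + (5/8)·log₂(5/8)]
  = 0.3750 + 0.5000 + 0.4238
  = 1.2988 bits
H(X|Y) = -Σ P(X,Y)·log₂ P(X|Y), where P(X|Y) = P(X,Y) / P(Y)
  (cells with P(X,Y) = 0 contribute 0)
  (X=0,Y=1): P(X|Y) = (1/8)/(1/4) = 1/2;  -(1/8)·log₂(1/2) = 0.1250
  (X=0,Y=2): P(X|Y) = (1/8)/(5/8) = 1/5;  -(1/8)·log₂(1/5) = 0.2902
  (X=1,Y=0): P(X|Y) = (1/8)/(1/8) = 1;  -(1/8)·log₂(1) = 0.0000
  (X=1,Y=1): P(X|Y) = (1/8)/(1/4) = 1/2;  -(1/8)·log₂(1/2) = 0.1250
  (X=1,Y=2): P(X|Y) = (1/2)/(5/8) = 4/5;  -(1/2)·log₂(4/5) = 0.1610
H(X|Y) = 0.1250 + 0.2902 + 0.0000 + 0.1250 + 0.1610
  = 0.7012 bits
H(Y) + H(X|Y) = 1.2988 + 0.7012 = 2.0000 bits

Direct computation of the joint entropy:
H(X,Y) = -[(1/8)·log₂(1/8) + (1/8)·log₂(1/8) + (1/8)·log₂(1/8) + (1/8)·log₂(1/8) + (1/2)·log₂(1/2)]
  = 0.3750 + 0.3750 + 0.3750 + 0.3750 + 0.5000
  = 2.0000 bits

All three agree: H(X,Y) = 2.0000 bits ✓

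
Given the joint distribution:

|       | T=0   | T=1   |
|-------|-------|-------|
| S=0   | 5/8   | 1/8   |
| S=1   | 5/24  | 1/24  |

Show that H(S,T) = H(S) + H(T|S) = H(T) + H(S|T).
Marginal P(S) (row sums):
  P(S=0) = 5/8 + 1/8 = 3/4
  P(S=1) = 5/24 + 1/24 = 1/4
Marginal P(T) (column sums):
  P(T=0) = 5/8 + 5/24 = 5/6
  P(T=1) = 1/8 + 1/24 = 1/6

Decomposition 1: H(S) + H(T|S)
H(S) = -[(3/4)·log₂(3/4) + (1/4)·log₂(1/4)]
  = 0.3113 + 0.5000
  = 0.8113 bits
H(T|S) = -Σ P(S,T)·log₂ P(T|S), where P(T|S) = P(S,T) / P(S)
  (S=0,T=0): P(T|S) = (5/8)/(3/4) = 5/6;  -(5/8)·log₂(5/6) = 0.1644
  (S=0,T=1): P(T|S) = (1/8)/(3/4) = 1/6;  -(1/8)·log₂(1/6) = 0.3231
  (S=1,T=0): P(T|S) = (5/24)/(1/4) = 5/6;  -(5/24)·log₂(5/6) = 0.0548
  (S=1,T=1): P(T|S) = (1/24)/(1/4) = 1/6;  -(1/24)·log₂(1/6) = 0.1077
H(T|S) = 0.1644 + 0.3231 + 0.0548 + 0.1077
  = 0.6500 bits
H(S) + H(T|S) = 0.8113 + 0.6500 = 1.4613 bits

Decomposition 2: H(T) + H(S|T)
H(T) = -[(5/6)·log₂(5/6) + (1/6)·log₂(1/6)]
  = 0.2192 + 0.4308
  = 0.6500 bits
H(S|T) = -Σ P(S,T)·log₂ P(S|T), where P(S|T) = P(S,T) / P(T)
  (S=0,T=0): P(S|T) = (5/8)/(5/6) = 3/4;  -(5/8)·log₂(3/4) = 0.2594
  (S=0,T=1): P(S|T) = (1/8)/(1/6) = 3/4;  -(1/8)·log₂(3/4) = 0.0519
  (S=1,T=0): P(S|T) = (5/24)/(5/6) = 1/4;  -(5/24)·log₂(1/4) = 0.4167
  (S=1,T=1): P(S|T) = (1/24)/(1/6) = 1/4;  -(1/24)·log₂(1/4) = 0.0833
H(S|T) = 0.2594 + 0.0519 + 0.4167 + 0.0833
  = 0.8113 bits
H(T) + H(S|T) = 0.6500 + 0.8113 = 1.4613 bits

Direct computation of the joint entropy:
H(S,T) = -[(5/8)·log₂(5/8) + (1/8)·log₂(1/8) + (5/24)·log₂(5/24) + (1/24)·log₂(1/24)]
  = 0.4238 + 0.3750 + 0.4715 + 0.1910
  = 1.4613 bits

All three agree: H(S,T) = 1.4613 bits ✓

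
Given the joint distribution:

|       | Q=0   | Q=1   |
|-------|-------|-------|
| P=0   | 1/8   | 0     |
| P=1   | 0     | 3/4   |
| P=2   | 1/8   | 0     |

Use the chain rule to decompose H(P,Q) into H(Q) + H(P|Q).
By the chain rule: H(P,Q) = H(Q) + H(P|Q)

Marginal P(Q) (column sums):
  P(Q=0) = 1/8 + 0 + 1/8 = 1/4
  P(Q=1) = 0 + 3/4 + 0 = 3/4
H(Q) = -[(1/4)·log₂(1/4) + (3/4)·log₂(3/4)]
  = 0.5000 + 0.3113
  = 0.8113 bits
H(P|Q) = -Σ P(P,Q)·log₂ P(P|Q), where P(P|Q) = P(P,Q) / P(Q)
  (cells with P(P,Q) = 0 contribute 0)
  (P=0,Q=0): P(P|Q) = (1/8)/(1/4) = 1/2;  -(1/8)·log₂(1/2) = 0.1250
  (P=1,Q=1): P(P|Q) = (3/4)/(3/4) = 1;  -(3/4)·log₂(1) = 0.0000
  (P=2,Q=0): P(P|Q) = (1/8)/(1/4) = 1/2;  -(1/8)·log₂(1/2) = 0.1250
H(P|Q) = 0.1250 + 0.0000 + 0.1250
  = 0.2500 bits

H(P,Q) = H(Q) + H(P|Q) = 0.8113 + 0.2500 = 1.0613 bits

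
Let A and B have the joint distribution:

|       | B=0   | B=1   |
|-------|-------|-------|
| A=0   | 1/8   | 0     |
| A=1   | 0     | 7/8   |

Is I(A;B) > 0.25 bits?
Marginal P(A) (row sums):
  P(A=0) = 1/8 + 0 = 1/8
  P(A=1) = 0 + 7/8 = 7/8
Marginal P(B) (column sums):
  P(B=0) = 1/8 + 0 = 1/8
  P(B=1) = 0 + 7/8 = 7/8

H(A) = -[(1/8)·log₂(1/8) + (7/8)·log₂(7/8)]
  = 0.3750 + 0.1686
  = 0.5436 bits
H(B) = -[(1/8)·log₂(1/8) + (7/8)·log₂(7/8)]
  = 0.3750 + 0.1686
  = 0.5436 bits
H(A,B) = -[(1/8)·log₂(1/8) + (7/8)·log₂(7/8)]
  = 0.3750 + 0.1686
  = 0.5436 bits

I(A;B) = H(A) + H(B) - H(A,B)
  = 0.5436 + 0.5436 - 0.5436
  = 0.5436 bits

Yes. I(A;B) = 0.5436 bits, which is > 0.25 bits.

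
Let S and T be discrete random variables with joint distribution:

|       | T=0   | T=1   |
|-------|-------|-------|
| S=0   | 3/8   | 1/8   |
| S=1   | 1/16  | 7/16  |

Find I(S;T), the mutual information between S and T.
Marginal P(S) (row sums):
  P(S=0) = 3/8 + 1/8 = 1/2
  P(S=1) = 1/16 + 7/16 = 1/2
Marginal P(T) (column sums):
  P(T=0) = 3/8 + 1/16 = 7/16
  P(T=1) = 1/8 + 7/16 = 9/16

H(S) = -[(1/2)·log₂(1/2) + (1/2)·log₂(1/2)]
  = 0.5000 + 0.5000
  = 1.0000 bits
H(T) = -[(7/16)·log₂(7/16) + (9/16)·log₂(9/16)]
  = 0.5218 + 0.4669
  = 0.9887 bits
H(S,T) = -[(3/8)·log₂(3/8) + (1/8)·log₂(1/8) + (1/16)·log₂(1/16) + (7/16)·log₂(7/16)]
  = 0.5306 + 0.3750 + 0.2500 + 0.5218
  = 1.6774 bits

I(S;T) = H(S) + H(T) - H(S,T)
  = 1.0000 + 0.9887 - 1.6774
  = 0.3113 bits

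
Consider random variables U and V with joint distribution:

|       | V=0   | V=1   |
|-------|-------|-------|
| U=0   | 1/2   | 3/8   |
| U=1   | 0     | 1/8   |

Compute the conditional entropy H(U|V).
Marginal P(V) (column sums):
  P(V=0) = 1/2 + 0 = 1/2
  P(V=1) = 3/8 + 1/8 = 1/2

H(U|V) = -Σ P(U,V)·log₂ P(U|V), where P(U|V) = P(U,V) / P(V)
  (cells with P(U,V) = 0 contribute 0)
  (U=0,V=0): P(U|V) = (1/2)/(1/2) = 1;  -(1/2)·log₂(1) = 0.0000
  (U=0,V=1): P(U|V) = (3/8)/(1/2) = 3/4;  -(3/8)·log₂(3/4) = 0.1556
  (U=1,V=1): P(U|V) = (1/8)/(1/2) = 1/4;  -(1/8)·log₂(1/4) = 0.2500
H(U|V) = 0.0000 + 0.1556 + 0.2500
  = 0.4056 bits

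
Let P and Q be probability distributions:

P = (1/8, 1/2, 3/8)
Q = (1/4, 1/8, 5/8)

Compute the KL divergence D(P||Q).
D(P||Q) = Σ P(i) log₂(P(i)/Q(i))
  i=0: (1/8) × log₂((1/8)/(1/4)) = (1/8) × log₂(1/2) = -0.1250
  i=1: (1/2) × log₂((1/2)/(1/8)) = (1/2) × log₂(4) = 1.0000
  i=2: (3/8) × log₂((3/8)/(5/8)) = (3/8) × log₂(3/5) = -0.2764
D(P||Q) = -0.1250 + 1.0000 - 0.2764
  = 0.5986 bits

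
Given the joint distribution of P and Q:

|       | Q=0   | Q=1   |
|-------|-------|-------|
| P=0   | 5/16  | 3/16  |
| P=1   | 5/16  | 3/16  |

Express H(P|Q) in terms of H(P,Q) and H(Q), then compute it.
H(P|Q) = H(P,Q) - H(Q)

Marginal P(Q) (column sums):
  P(Q=0) = 5/16 + 5/16 = 5/8
  P(Q=1) = 3/16 + 3/16 = 3/8

H(P,Q) = -[(5/16)·log₂(5/16) + (3/16)·log₂(3/16) + (5/16)·log₂(5/16) + (3/16)·log₂(3/16)]
  = 0.5244 + 0.4528 + 0.5244 + 0.4528
  = 1.9544 bits
H(Q) = -[(5/8)·log₂(5/8) + (3/8)·log₂(3/8)]
  = 0.4238 + 0.5306
  = 0.9544 bits

H(P|Q) = 1.9544 - 0.9544 = 1.0000 bits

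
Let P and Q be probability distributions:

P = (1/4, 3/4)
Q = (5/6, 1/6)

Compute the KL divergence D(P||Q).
D(P||Q) = Σ P(i) log₂(P(i)/Q(i))
  i=0: (1/4) × log₂((1/4)/(5/6)) = (1/4) × log₂(3/10) = -0.4342
  i=1: (3/4) × log₂((3/4)/(1/6)) = (3/4) × log₂(9/2) = 1.6274
D(P||Q) = -0.4342 + 1.6274
  = 1.1932 bits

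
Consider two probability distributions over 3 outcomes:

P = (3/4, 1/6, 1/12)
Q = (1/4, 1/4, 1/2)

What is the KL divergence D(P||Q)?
D(P||Q) = Σ P(i) log₂(P(i)/Q(i))
  i=0: (3/4) × log₂((3/4)/(1/4)) = (3/4) × log₂(3) = 1.1887
  i=1: (1/6) × log₂((1/6)/(1/4)) = (1/6) × log₂(2/3) = -0.0975
  i=2: (1/12) × log₂((1/12)/(1/2)) = (1/12) × log₂(1/6) = -0.2154
D(P||Q) = 1.1887 - 0.0975 - 0.2154
  = 0.8758 bits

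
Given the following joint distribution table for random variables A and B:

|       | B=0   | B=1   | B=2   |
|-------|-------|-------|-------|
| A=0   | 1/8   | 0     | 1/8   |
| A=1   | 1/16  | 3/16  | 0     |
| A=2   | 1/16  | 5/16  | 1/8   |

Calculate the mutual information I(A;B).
Marginal P(A) (row sums):
  P(A=0) = 1/8 + 0 + 1/8 = 1/4
  P(A=1) = 1/16 + 3/16 + 0 = 1/4
  P(A=2) = 1/16 + 5/16 + 1/8 = 1/2
Marginal P(B) (column sums):
  P(B=0) = 1/8 + 1/16 + 1/16 = 1/4
  P(B=1) = 0 + 3/16 + 5/16 = 1/2
  P(B=2) = 1/8 + 0 + 1/8 = 1/4

H(A) = -[(1/4)·log₂(1/4) + (1/4)·log₂(1/4) + (1/2)·log₂(1/2)]
  = 0.5000 + 0.5000 + 0.5000
  = 1.5000 bits
H(B) = -[(1/4)·log₂(1/4) + (1/2)·log₂(1/2) + (1/4)·log₂(1/4)]
  = 0.5000 + 0.5000 + 0.5000
  = 1.5000 bits
H(A,B) = -[(1/8)·log₂(1/8) + (1/8)·log₂(1/8) + (1/16)·log₂(1/16) + (3/16)·log₂(3/16) + (1/16)·log₂(1/16) + (5/16)·log₂(5/16) + (1/8)·log₂(1/8)]
  = 0.3750 + 0.3750 + 0.2500 + 0.4528 + 0.2500 + 0.5244 + 0.3750
  = 2.6022 bits

I(A;B) = H(A) + H(B) - H(A,B)
  = 1.5000 + 1.5000 - 2.6022
  = 0.3978 bits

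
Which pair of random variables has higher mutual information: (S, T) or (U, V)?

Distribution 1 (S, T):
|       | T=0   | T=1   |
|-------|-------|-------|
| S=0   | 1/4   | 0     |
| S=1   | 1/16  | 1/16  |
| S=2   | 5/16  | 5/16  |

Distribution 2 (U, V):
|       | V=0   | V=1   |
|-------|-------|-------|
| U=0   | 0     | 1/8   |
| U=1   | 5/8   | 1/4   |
Distribution 1 (S, T):
Marginal P(S) (row sums):
  P(S=0) = 1/4 + 0 = 1/4
  P(S=1) = 1/16 + 1/16 = 1/8
  P(S=2) = 5/16 + 5/16 = 5/8
Marginal P(T) (column sums):
  P(T=0) = 1/4 + 1/16 + 5/16 = 5/8
  P(T=1) = 0 + 1/16 + 5/16 = 3/8

H(S) = -[(1/4)·log₂(1/4) + (1/8)·log₂(1/8) + (5/8)·log₂(5/8)]
  = 0.5000 + 0.3750 + 0.4238
  = 1.2988 bits
H(T) = -[(5/8)·log₂(5/8) + (3/8)·log₂(3/8)]
  = 0.4238 + 0.5306
  = 0.9544 bits
H(S,T) = -[(1/4)·log₂(1/4) + (1/16)·log₂(1/16) + (1/16)·log₂(1/16) + (5/16)·log₂(5/16) + (5/16)·log₂(5/16)]
  = 0.5000 + 0.2500 + 0.2500 + 0.5244 + 0.5244
  = 2.0488 bits

I(S;T) = H(S) + H(T) - H(S,T)
  = 1.2988 + 0.9544 - 2.0488
  = 0.2044 bits

Distribution 2 (U, V):
Marginal P(U) (row sums):
  P(U=0) = 0 + 1/8 = 1/8
  P(U=1) = 5/8 + 1/4 = 7/8
Marginal P(V) (column sums):
  P(V=0) = 0 + 5/8 = 5/8
  P(V=1) = 1/8 + 1/4 = 3/8

H(U) = -[(1/8)·log₂(1/8) + (7/8)·log₂(7/8)]
  = 0.3750 + 0.1686
  = 0.5436 bits
H(V) = -[(5/8)·log₂(5/8) + (3/8)·log₂(3/8)]
  = 0.4238 + 0.5306
  = 0.9544 bits
H(U,V) = -[(1/8)·log₂(1/8) + (5/8)·log₂(5/8) + (1/4)·log₂(1/4)]
  = 0.3750 + 0.4238 + 0.5000
  = 1.2988 bits

I(U;V) = H(U) + H(V) - H(U,V)
  = 0.5436 + 0.9544 - 1.2988
  = 0.1992 bits

I(S;T) = 0.2044 bits > I(U;V) = 0.1992 bits, so (S, T) has the higher mutual information (stronger dependence).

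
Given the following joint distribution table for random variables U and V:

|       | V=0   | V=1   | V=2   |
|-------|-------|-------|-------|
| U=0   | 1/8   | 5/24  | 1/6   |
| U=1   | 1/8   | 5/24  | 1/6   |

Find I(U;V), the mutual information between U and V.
Marginal P(U) (row sums):
  P(U=0) = 1/8 + 5/24 + 1/6 = 1/2
  P(U=1) = 1/8 + 5/24 + 1/6 = 1/2
Marginal P(V) (column sums):
  P(V=0) = 1/8 + 1/8 = 1/4
  P(V=1) = 5/24 + 5/24 = 5/12
  P(V=2) = 1/6 + 1/6 = 1/3

H(U) = -[(1/2)·log₂(1/2) + (1/2)·log₂(1/2)]
  = 0.5000 + 0.5000
  = 1.0000 bits
H(V) = -[(1/4)·log₂(1/4) + (5/12)·log₂(5/12) + (1/3)·log₂(1/3)]
  = 0.5000 + 0.5263 + 0.5283
  = 1.5546 bits
H(U,V) = -[(1/8)·log₂(1/8) + (5/24)·log₂(5/24) + (1/6)·log₂(1/6) + (1/8)·log₂(1/8) + (5/24)·log₂(5/24) + (1/6)·log₂(1/6)]
  = 0.3750 + 0.4715 + 0.4308 + 0.3750 + 0.4715 + 0.4308
  = 2.5546 bits

I(U;V) = H(U) + H(V) - H(U,V)
  = 1.0000 + 1.5546 - 2.5546
  = 0.0000 bits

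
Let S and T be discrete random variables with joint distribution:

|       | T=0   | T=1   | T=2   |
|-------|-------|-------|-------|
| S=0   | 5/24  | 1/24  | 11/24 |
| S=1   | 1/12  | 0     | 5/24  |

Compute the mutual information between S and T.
Marginal P(S) (row sums):
  P(S=0) = 5/24 + 1/24 + 11/24 = 17/24
  P(S=1) = 1/12 + 0 + 5/24 = 7/24
Marginal P(T) (column sums):
  P(T=0) = 5/24 + 1/12 = 7/24
  P(T=1) = 1/24 + 0 = 1/24
  P(T=2) = 11/24 + 5/24 = 2/3

H(S) = -[(17/24)·log₂(17/24) + (7/24)·log₂(7/24)]
  = 0.3524 + 0.5185
  = 0.8709 bits
H(T) = -[(7/24)·log₂(7/24) + (1/24)·log₂(1/24) + (2/3)·log₂(2/3)]
  = 0.5185 + 0.1910 + 0.3900
  = 1.0995 bits
H(S,T) = -[(5/24)·log₂(5/24) + (1/24)·log₂(1/24) + (11/24)·log₂(11/24) + (1/12)·log₂(1/12) + (5/24)·log₂(5/24)]
  = 0.4715 + 0.1910 + 0.5159 + 0.2987 + 0.4715
  = 1.9486 bits

I(S;T) = H(S) + H(T) - H(S,T)
  = 0.8709 + 1.0995 - 1.9486
  = 0.0218 bits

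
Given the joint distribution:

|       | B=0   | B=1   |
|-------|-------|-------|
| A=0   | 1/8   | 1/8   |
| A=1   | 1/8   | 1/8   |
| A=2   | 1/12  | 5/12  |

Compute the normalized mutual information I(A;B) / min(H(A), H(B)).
Marginal P(A) (row sums):
  P(A=0) = 1/8 + 1/8 = 1/4
  P(A=1) = 1/8 + 1/8 = 1/4
  P(A=2) = 1/12 + 5/12 = 1/2
Marginal P(B) (column sums):
  P(B=0) = 1/8 + 1/8 + 1/12 = 1/3
  P(B=1) = 1/8 + 1/8 + 5/12 = 2/3

H(A) = -[(1/4)·log₂(1/4) + (1/4)·log₂(1/4) + (1/2)·log₂(1/2)]
  = 0.5000 + 0.5000 + 0.5000
  = 1.5000 bits
H(B) = -[(1/3)·log₂(1/3) + (2/3)·log₂(2/3)]
  = 0.5283 + 0.3900
  = 0.9183 bits
H(A,B) = -[(1/8)·log₂(1/8) + (1/8)·log₂(1/8) + (1/8)·log₂(1/8) + (1/8)·log₂(1/8) + (1/12)·log₂(1/12) + (5/12)·log₂(5/12)]
  = 0.3750 + 0.3750 + 0.3750 + 0.3750 + 0.2987 + 0.5263
  = 2.3250 bits

I(A;B) = H(A) + H(B) - H(A,B)
  = 1.5000 + 0.9183 - 2.3250
  = 0.0933 bits

min(H(A), H(B)) = min(1.5000, 0.9183) = 0.9183 bits
Normalized MI = 0.0933 / 0.9183 = 0.1016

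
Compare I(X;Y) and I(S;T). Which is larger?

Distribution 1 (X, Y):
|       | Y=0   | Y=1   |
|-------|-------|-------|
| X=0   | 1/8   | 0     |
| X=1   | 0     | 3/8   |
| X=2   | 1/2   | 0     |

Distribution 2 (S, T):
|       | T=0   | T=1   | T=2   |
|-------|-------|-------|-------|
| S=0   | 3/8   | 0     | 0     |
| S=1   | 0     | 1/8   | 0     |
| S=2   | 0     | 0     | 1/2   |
Distribution 1 (X, Y):
Marginal P(X) (row sums):
  P(X=0) = 1/8 + 0 = 1/8
  P(X=1) = 0 + 3/8 = 3/8
  P(X=2) = 1/2 + 0 = 1/2
Marginal P(Y) (column sums):
  P(Y=0) = 1/8 + 0 + 1/2 = 5/8
  P(Y=1) = 0 + 3/8 + 0 = 3/8

H(X) = -[(1/8)·log₂(1/8) + (3/8)·log₂(3/8) + (1/2)·log₂(1/2)]
  = 0.3750 + 0.5306 + 0.5000
  = 1.4056 bits
H(Y) = -[(5/8)·log₂(5/8) + (3/8)·log₂(3/8)]
  = 0.4238 + 0.5306
  = 0.9544 bits
H(X,Y) = -[(1/8)·log₂(1/8) + (3/8)·log₂(3/8) + (1/2)·log₂(1/2)]
  = 0.3750 + 0.5306 + 0.5000
  = 1.4056 bits

I(X;Y) = H(X) + H(Y) - H(X,Y)
  = 1.4056 + 0.9544 - 1.4056
  = 0.9544 bits

Distribution 2 (S, T):
Marginal P(S) (row sums):
  P(S=0) = 3/8 + 0 + 0 = 3/8
  P(S=1) = 0 + 1/8 + 0 = 1/8
  P(S=2) = 0 + 0 + 1/2 = 1/2
Marginal P(T) (column sums):
  P(T=0) = 3/8 + 0 + 0 = 3/8
  P(T=1) = 0 + 1/8 + 0 = 1/8
  P(T=2) = 0 + 0 + 1/2 = 1/2

H(S) = -[(3/8)·log₂(3/8) + (1/8)·log₂(1/8) + (1/2)·log₂(1/2)]
  = 0.5306 + 0.3750 + 0.5000
  = 1.4056 bits
H(T) = -[(3/8)·log₂(3/8) + (1/8)·log₂(1/8) + (1/2)·log₂(1/2)]
  = 0.5306 + 0.3750 + 0.5000
  = 1.4056 bits
H(S,T) = -[(3/8)·log₂(3/8) + (1/8)·log₂(1/8) + (1/2)·log₂(1/2)]
  = 0.5306 + 0.3750 + 0.5000
  = 1.4056 bits

I(S;T) = H(S) + H(T) - H(S,T)
  = 1.4056 + 1.4056 - 1.4056
  = 1.4056 bits

I(S;T) = 1.4056 bits > I(X;Y) = 0.9544 bits, so (S, T) has the higher mutual information (stronger dependence).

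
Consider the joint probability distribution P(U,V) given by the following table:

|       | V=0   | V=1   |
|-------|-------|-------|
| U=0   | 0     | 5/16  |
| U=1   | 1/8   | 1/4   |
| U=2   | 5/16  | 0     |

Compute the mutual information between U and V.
Marginal P(U) (row sums):
  P(U=0) = 0 + 5/16 = 5/16
  P(U=1) = 1/8 + 1/4 = 3/8
  P(U=2) = 5/16 + 0 = 5/16
Marginal P(V) (column sums):
  P(V=0) = 0 + 1/8 + 5/16 = 7/16
  P(V=1) = 5/16 + 1/4 + 0 = 9/16

H(U) = -[(5/16)·log₂(5/16) + (3/8)·log₂(3/8) + (5/16)·log₂(5/16)]
  = 0.5244 + 0.5306 + 0.5244
  = 1.5794 bits
H(V) = -[(7/16)·log₂(7/16) + (9/16)·log₂(9/16)]
  = 0.5218 + 0.4669
  = 0.9887 bits
H(U,V) = -[(5/16)·log₂(5/16) + (1/8)·log₂(1/8) + (1/4)·log₂(1/4) + (5/16)·log₂(5/16)]
  = 0.5244 + 0.3750 + 0.5000 + 0.5244
  = 1.9238 bits

I(U;V) = H(U) + H(V) - H(U,V)
  = 1.5794 + 0.9887 - 1.9238
  = 0.6443 bits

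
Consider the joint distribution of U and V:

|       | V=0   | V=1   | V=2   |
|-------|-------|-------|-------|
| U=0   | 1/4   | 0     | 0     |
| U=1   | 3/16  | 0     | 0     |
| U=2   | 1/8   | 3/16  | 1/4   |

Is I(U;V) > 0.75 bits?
Marginal P(U) (row sums):
  P(U=0) = 1/4 + 0 + 0 = 1/4
  P(U=1) = 3/16 + 0 + 0 = 3/16
  P(U=2) = 1/8 + 3/16 + 1/4 = 9/16
Marginal P(V) (column sums):
  P(V=0) = 1/4 + 3/16 + 1/8 = 9/16
  P(V=1) = 0 + 0 + 3/16 = 3/16
  P(V=2) = 0 + 0 + 1/4 = 1/4

H(U) = -[(1/4)·log₂(1/4) + (3/16)·log₂(3/16) + (9/16)·log₂(9/16)]
  = 0.5000 + 0.4528 + 0.4669
  = 1.4197 bits
H(V) = -[(9/16)·log₂(9/16) + (3/16)·log₂(3/16) + (1/4)·log₂(1/4)]
  = 0.4669 + 0.4528 + 0.5000
  = 1.4197 bits
H(U,V) = -[(1/4)·log₂(1/4) + (3/16)·log₂(3/16) + (1/8)·log₂(1/8) + (3/16)·log₂(3/16) + (1/4)·log₂(1/4)]
  = 0.5000 + 0.4528 + 0.3750 + 0.4528 + 0.5000
  = 2.2806 bits

I(U;V) = H(U) + H(V) - H(U,V)
  = 1.4197 + 1.4197 - 2.2806
  = 0.5588 bits

No. I(U;V) = 0.5588 bits, which is ≤ 0.75 bits.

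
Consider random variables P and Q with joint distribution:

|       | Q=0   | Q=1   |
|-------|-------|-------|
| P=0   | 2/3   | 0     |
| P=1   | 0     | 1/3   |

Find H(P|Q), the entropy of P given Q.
Marginal P(Q) (column sums):
  P(Q=0) = 2/3 + 0 = 2/3
  P(Q=1) = 0 + 1/3 = 1/3

H(P|Q) = -Σ P(P,Q)·log₂ P(P|Q), where P(P|Q) = P(P,Q) / P(Q)
  (cells with P(P,Q) = 0 contribute 0)
  (P=0,Q=0): P(P|Q) = (2/3)/(2/3) = 1;  -(2/3)·log₂(1) = 0.0000
  (P=1,Q=1): P(P|Q) = (1/3)/(1/3) = 1;  -(1/3)·log₂(1) = 0.0000
H(P|Q) = 0.0000 + 0.0000
  = 0.0000 bits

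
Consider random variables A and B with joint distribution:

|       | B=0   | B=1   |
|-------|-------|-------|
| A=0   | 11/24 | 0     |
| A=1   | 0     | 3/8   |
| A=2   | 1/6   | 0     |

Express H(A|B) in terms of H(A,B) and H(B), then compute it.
H(A|B) = H(A,B) - H(B)

Marginal P(B) (column sums):
  P(B=0) = 11/24 + 0 + 1/6 = 5/8
  P(B=1) = 0 + 3/8 + 0 = 3/8

H(A,B) = -[(11/24)·log₂(11/24) + (3/8)·log₂(3/8) + (1/6)·log₂(1/6)]
  = 0.5159 + 0.5306 + 0.4308
  = 1.4773 bits
H(B) = -[(5/8)·log₂(5/8) + (3/8)·log₂(3/8)]
  = 0.4238 + 0.5306
  = 0.9544 bits

H(A|B) = 1.4773 - 0.9544 = 0.5229 bits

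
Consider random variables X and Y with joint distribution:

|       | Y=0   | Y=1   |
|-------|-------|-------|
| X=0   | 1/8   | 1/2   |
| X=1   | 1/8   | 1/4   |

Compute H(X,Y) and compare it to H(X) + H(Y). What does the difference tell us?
Marginal P(X) (row sums):
  P(X=0) = 1/8 + 1/2 = 5/8
  P(X=1) = 1/8 + 1/4 = 3/8
Marginal P(Y) (column sums):
  P(Y=0) = 1/8 + 1/8 = 1/4
  P(Y=1) = 1/2 + 1/4 = 3/4

H(X,Y) = -[(1/8)·log₂(1/8) + (1/2)·log₂(1/2) + (1/8)·log₂(1/8) + (1/4)·log₂(1/4)]
  = 0.3750 + 0.5000 + 0.3750 + 0.5000
  = 1.7500 bits
H(X) = -[(5/8)·log₂(5/8) + (3/8)·log₂(3/8)]
  = 0.4238 + 0.5306
  = 0.9544 bits
H(Y) = -[(1/4)·log₂(1/4) + (3/4)·log₂(3/4)]
  = 0.5000 + 0.3113
  = 0.8113 bits

H(X) + H(Y) = 0.9544 + 0.8113 = 1.7657 bits
Difference: H(X) + H(Y) - H(X,Y) = 1.7657 - 1.7500 = 0.0157 bits = I(X;Y)

The difference is the mutual information; it is positive here, so X and Y are dependent (knowing one reduces uncertainty about the other by 0.0157 bits).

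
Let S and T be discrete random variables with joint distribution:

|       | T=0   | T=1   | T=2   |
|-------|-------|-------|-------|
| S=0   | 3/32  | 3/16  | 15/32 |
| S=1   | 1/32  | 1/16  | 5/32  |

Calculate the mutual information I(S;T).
Marginal P(S) (row sums):
  P(S=0) = 3/32 + 3/16 + 15/32 = 3/4
  P(S=1) = 1/32 + 1/16 + 5/32 = 1/4
Marginal P(T) (column sums):
  P(T=0) = 3/32 + 1/32 = 1/8
  P(T=1) = 3/16 + 1/16 = 1/4
  P(T=2) = 15/32 + 5/32 = 5/8

H(S) = -[(3/4)·log₂(3/4) + (1/4)·log₂(1/4)]
  = 0.3113 + 0.5000
  = 0.8113 bits
H(T) = -[(1/8)·log₂(1/8) + (1/4)·log₂(1/4) + (5/8)·log₂(5/8)]
  = 0.3750 + 0.5000 + 0.4238
  = 1.2988 bits
H(S,T) = -[(3/32)·log₂(3/32) + (3/16)·log₂(3/16) + (15/32)·log₂(15/32) + (1/32)·log₂(1/32) + (1/16)·log₂(1/16) + (5/32)·log₂(5/32)]
  = 0.3202 + 0.4528 + 0.5124 + 0.1563 + 0.2500 + 0.4184
  = 2.1101 bits

I(S;T) = H(S) + H(T) - H(S,T)
  = 0.8113 + 1.2988 - 2.1101
  = 0.0000 bits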